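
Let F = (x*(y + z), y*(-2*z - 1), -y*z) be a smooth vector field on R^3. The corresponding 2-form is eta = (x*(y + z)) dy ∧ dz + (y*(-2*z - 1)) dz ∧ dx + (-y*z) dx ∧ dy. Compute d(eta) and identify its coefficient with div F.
d(eta) = (-z - 1) dx ∧ dy ∧ dz; div F = -z - 1

For a 2-form in R^3 of the form above, applying d gives a 3-form with coefficient ∂P/∂x + ∂Q/∂y + ∂R/∂z:
  ∂P/∂x = y + z
  ∂Q/∂y = -2*z - 1
  ∂R/∂z = -y
Sum = -z - 1, which is exactly div F.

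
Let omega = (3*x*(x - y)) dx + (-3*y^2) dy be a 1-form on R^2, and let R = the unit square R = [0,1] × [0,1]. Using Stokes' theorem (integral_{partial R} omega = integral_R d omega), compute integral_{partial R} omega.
integral_(partial R) omega = 3/2

Stokes: integral_partial_R omega = integral_R d omega with d omega = (∂Q/∂x - ∂P/∂y) dx ∧ dy.
  ∂Q/∂x = 0
  ∂P/∂y = -3*x
  integrand = ∂Q/∂x - ∂P/∂y = 3*x.
Integrating over R: integral_0^1 integral_0^1 (3*x) dx dy = 3/2.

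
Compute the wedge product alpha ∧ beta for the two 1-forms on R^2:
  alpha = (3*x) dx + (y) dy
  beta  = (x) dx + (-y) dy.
alpha ∧ beta = (-4*x*y) dx ∧ dy

Distribute the wedge, using dx_i ∧ dx_j = -dx_j ∧ dx_i and dx_i ∧ dx_i = 0. For each pair (i, j) with i < j, the coefficient of dx_i ∧ dx_j in alpha ∧ beta is (alpha_i * beta_j - alpha_j * beta_i). Collecting: alpha ∧ beta = (-4*x*y) dx ∧ dy.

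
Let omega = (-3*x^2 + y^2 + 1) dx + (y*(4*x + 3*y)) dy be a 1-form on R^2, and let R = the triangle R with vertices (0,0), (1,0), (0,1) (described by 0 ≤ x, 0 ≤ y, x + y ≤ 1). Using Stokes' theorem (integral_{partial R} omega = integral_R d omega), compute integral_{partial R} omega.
integral_(partial R) omega = 1/3

Stokes: integral_partial_R omega = integral_R d omega with d omega = (∂Q/∂x - ∂P/∂y) dx ∧ dy.
  ∂Q/∂x = 4*y
  ∂P/∂y = 2*y
  integrand = ∂Q/∂x - ∂P/∂y = 2*y.
Integrating over R: integral_0^1 integral_0^{1-x} (2*y) dy dx = 1/3.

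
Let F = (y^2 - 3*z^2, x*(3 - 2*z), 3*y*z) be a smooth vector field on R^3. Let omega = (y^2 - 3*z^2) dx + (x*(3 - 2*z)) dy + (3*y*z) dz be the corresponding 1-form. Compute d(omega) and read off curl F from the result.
d(omega) = (2*x + 3*z) dy ∧ dz + (-6*z) dz ∧ dx + (-2*y - 2*z + 3) dx ∧ dy; curl F = (2*x + 3*z, -6*z, -2*y - 2*z + 3)

d omega = sum_{i<j} (∂f_j/∂x_i - ∂f_i/∂x_j) dx_i ∧ dx_j. Under the identification (dy ∧ dz, dz ∧ dx, dx ∧ dy) ↔ (e_x, e_y, e_z), the coefficients are exactly the components of curl F. Compute:
  ∂R/∂y - ∂Q/∂z = (3*z) - (-2*x) = 2*x + 3*z
  ∂P/∂z - ∂R/∂x = (-6*z) - (0) = -6*z
  ∂Q/∂x - ∂P/∂y = (3 - 2*z) - (2*y) = -2*y - 2*z + 3.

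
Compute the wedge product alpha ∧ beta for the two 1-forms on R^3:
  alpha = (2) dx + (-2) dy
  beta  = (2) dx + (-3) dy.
alpha ∧ beta = (-2) dx ∧ dy

Distribute the wedge, using dx_i ∧ dx_j = -dx_j ∧ dx_i and dx_i ∧ dx_i = 0. For each pair (i, j) with i < j, the coefficient of dx_i ∧ dx_j in alpha ∧ beta is (alpha_i * beta_j - alpha_j * beta_i). Collecting: alpha ∧ beta = (-2) dx ∧ dy.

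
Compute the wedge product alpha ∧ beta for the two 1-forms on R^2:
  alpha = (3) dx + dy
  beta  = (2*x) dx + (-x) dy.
alpha ∧ beta = (-5*x) dx ∧ dy

Distribute the wedge, using dx_i ∧ dx_j = -dx_j ∧ dx_i and dx_i ∧ dx_i = 0. For each pair (i, j) with i < j, the coefficient of dx_i ∧ dx_j in alpha ∧ beta is (alpha_i * beta_j - alpha_j * beta_i). Collecting: alpha ∧ beta = (-5*x) dx ∧ dy.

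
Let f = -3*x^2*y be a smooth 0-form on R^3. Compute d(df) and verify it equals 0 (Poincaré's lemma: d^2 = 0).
d(df) = 0

Step 1: df = sum_i (∂f/∂x_i) dx_i = (-6*x*y) dx + (-3*x^2) dy + (0) dz.
Step 2: Apply d again. Using the 1-form formula, the coefficient of dx ∧ dy in d(df) is ∂^2 f/∂x ∂y - ∂^2 f/∂y ∂x = (-6*x) - (-6*x) = 0 (equality of mixed partials for smooth f).
Similarly for dx ∧ dz and dy ∧ dz — all coefficients vanish. So d(df) = 0.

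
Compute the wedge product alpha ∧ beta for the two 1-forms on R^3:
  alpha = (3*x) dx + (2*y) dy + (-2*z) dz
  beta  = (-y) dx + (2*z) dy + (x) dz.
alpha ∧ beta = (6*x*z + 2*y^2) dx ∧ dy + (3*x^2 - 2*y*z) dx ∧ dz + (2*x*y + 4*z^2) dy ∧ dz

Distribute the wedge, using dx_i ∧ dx_j = -dx_j ∧ dx_i and dx_i ∧ dx_i = 0. For each pair (i, j) with i < j, the coefficient of dx_i ∧ dx_j in alpha ∧ beta is (alpha_i * beta_j - alpha_j * beta_i). Collecting: alpha ∧ beta = (6*x*z + 2*y^2) dx ∧ dy + (3*x^2 - 2*y*z) dx ∧ dz + (2*x*y + 4*z^2) dy ∧ dz.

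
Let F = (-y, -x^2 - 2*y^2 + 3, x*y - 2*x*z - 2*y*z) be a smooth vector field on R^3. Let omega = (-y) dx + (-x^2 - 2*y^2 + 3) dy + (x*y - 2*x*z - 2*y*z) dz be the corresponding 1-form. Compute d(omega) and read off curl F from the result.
d(omega) = (x - 2*z) dy ∧ dz + (-y + 2*z) dz ∧ dx + (1 - 2*x) dx ∧ dy; curl F = (x - 2*z, -y + 2*z, 1 - 2*x)

d omega = sum_{i<j} (∂f_j/∂x_i - ∂f_i/∂x_j) dx_i ∧ dx_j. Under the identification (dy ∧ dz, dz ∧ dx, dx ∧ dy) ↔ (e_x, e_y, e_z), the coefficients are exactly the components of curl F. Compute:
  ∂R/∂y - ∂Q/∂z = (x - 2*z) - (0) = x - 2*z
  ∂P/∂z - ∂R/∂x = (0) - (y - 2*z) = -y + 2*z
  ∂Q/∂x - ∂P/∂y = (-2*x) - (-1) = 1 - 2*x.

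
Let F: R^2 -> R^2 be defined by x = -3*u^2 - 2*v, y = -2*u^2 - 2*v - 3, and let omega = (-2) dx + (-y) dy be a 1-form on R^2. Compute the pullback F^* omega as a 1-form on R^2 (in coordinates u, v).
F^* omega = (8*u*(-u^2 - v)) du + (-4*u^2 - 4*v - 2) dv

Using F^*(f dg) = (f ∘ F) d(g ∘ F), substitute each coordinate x_i by F_i(u, v) in f_i, and replace dx_i by d F_i = (∂F_i/∂u) du + (∂F_i/∂v) dv.
  For the x component: f_1(F) = -2; d F_1 = (-6*u) du + (-2) dv
  For the y component: f_2(F) = 2*u^2 + 2*v + 3; d F_2 = (-4*u) du + (-2) dv
Combining and collecting du, dv coefficients:
  coeff of du: 8*u*(-u^2 - v)
  coeff of dv: -4*u^2 - 4*v - 2
F^* omega = (8*u*(-u^2 - v)) du + (-4*u^2 - 4*v - 2) dv.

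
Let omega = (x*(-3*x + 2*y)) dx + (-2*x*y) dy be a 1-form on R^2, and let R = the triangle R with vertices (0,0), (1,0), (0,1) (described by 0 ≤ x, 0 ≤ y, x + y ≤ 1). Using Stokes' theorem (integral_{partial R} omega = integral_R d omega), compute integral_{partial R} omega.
integral_(partial R) omega = -2/3

Stokes: integral_partial_R omega = integral_R d omega with d omega = (∂Q/∂x - ∂P/∂y) dx ∧ dy.
  ∂Q/∂x = -2*y
  ∂P/∂y = 2*x
  integrand = ∂Q/∂x - ∂P/∂y = -2*x - 2*y.
Integrating over R: integral_0^1 integral_0^{1-x} (-2*x - 2*y) dy dx = -2/3.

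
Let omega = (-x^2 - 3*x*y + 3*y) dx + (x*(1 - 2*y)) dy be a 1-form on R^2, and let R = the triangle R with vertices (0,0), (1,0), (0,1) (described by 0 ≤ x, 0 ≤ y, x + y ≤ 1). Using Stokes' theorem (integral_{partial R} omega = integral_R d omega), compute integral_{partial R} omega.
integral_(partial R) omega = -5/6

Stokes: integral_partial_R omega = integral_R d omega with d omega = (∂Q/∂x - ∂P/∂y) dx ∧ dy.
  ∂Q/∂x = 1 - 2*y
  ∂P/∂y = 3 - 3*x
  integrand = ∂Q/∂x - ∂P/∂y = 3*x - 2*y - 2.
Integrating over R: integral_0^1 integral_0^{1-x} (3*x - 2*y - 2) dy dx = -5/6.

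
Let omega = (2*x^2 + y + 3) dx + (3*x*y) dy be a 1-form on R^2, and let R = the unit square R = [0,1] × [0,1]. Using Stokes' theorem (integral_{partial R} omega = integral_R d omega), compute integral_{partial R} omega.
integral_(partial R) omega = 1/2

Stokes: integral_partial_R omega = integral_R d omega with d omega = (∂Q/∂x - ∂P/∂y) dx ∧ dy.
  ∂Q/∂x = 3*y
  ∂P/∂y = 1
  integrand = ∂Q/∂x - ∂P/∂y = 3*y - 1.
Integrating over R: integral_0^1 integral_0^1 (3*y - 1) dx dy = 1/2.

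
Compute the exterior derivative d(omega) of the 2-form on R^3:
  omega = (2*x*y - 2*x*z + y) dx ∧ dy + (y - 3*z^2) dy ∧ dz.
d(omega) = (-2*x) dx ∧ dy ∧ dz

For a 2-form omega = sum_{i<j} g_{ij} dx_i ∧ dx_j, the exterior derivative is
  d(omega) = sum_{i<j} d(g_{ij}) ∧ dx_i ∧ dx_j = sum_{i<j, k} (∂g_{ij}/∂x_k) dx_k ∧ dx_i ∧ dx_j.
Expand each term, using dx_k ∧ dx_i ∧ dx_j = sgn(permutation) dx_{(a)} ∧ dx_{(b)} ∧ dx_{(c)} with (a < b < c) sorted:
  d(2*x*y - 2*x*z + y) includes (∂/∂z)(2*x*y - 2*x*z + y) dz = (-2*x) dz, which multiplied by dx ∧ dy gives (-2*x) dx ∧ dy ∧ dz
Collecting like 3-forms: d(omega) = (-2*x) dx ∧ dy ∧ dz.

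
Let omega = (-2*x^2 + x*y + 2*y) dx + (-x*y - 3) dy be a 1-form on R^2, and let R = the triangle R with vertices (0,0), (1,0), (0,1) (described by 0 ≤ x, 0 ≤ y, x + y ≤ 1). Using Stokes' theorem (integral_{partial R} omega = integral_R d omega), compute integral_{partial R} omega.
integral_(partial R) omega = -4/3

Stokes: integral_partial_R omega = integral_R d omega with d omega = (∂Q/∂x - ∂P/∂y) dx ∧ dy.
  ∂Q/∂x = -y
  ∂P/∂y = x + 2
  integrand = ∂Q/∂x - ∂P/∂y = -x - y - 2.
Integrating over R: integral_0^1 integral_0^{1-x} (-x - y - 2) dy dx = -4/3.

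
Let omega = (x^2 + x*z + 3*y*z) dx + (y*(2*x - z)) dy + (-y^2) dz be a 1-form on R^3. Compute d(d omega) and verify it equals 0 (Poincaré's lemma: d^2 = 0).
d(d omega) = 0

Step 1: d omega = sum_{i<j} (∂f_j/∂x_i - ∂f_i/∂x_j) dx_i ∧ dx_j:
  coeff of dx ∧ dy: 2*y - 3*z
  coeff of dx ∧ dz: -x - 3*y
  coeff of dy ∧ dz: -y
Step 2: Apply d again to each 2-form coefficient. The only possible 3-form in R^3 is dx ∧ dy ∧ dz, with coefficient
  ∂(coeff of dy∧dz)/∂x - ∂(coeff of dx∧dz)/∂y + ∂(coeff of dx∧dy)/∂z
  = ∂/∂x (-y) - ∂/∂y (-x - 3*y) + ∂/∂z (2*y - 3*z).
Each of these terms simplifies to sums of mixed partials that cancel in pairs. The result is 0 (by equality of mixed partials for smooth functions — Schwarz / Clairaut).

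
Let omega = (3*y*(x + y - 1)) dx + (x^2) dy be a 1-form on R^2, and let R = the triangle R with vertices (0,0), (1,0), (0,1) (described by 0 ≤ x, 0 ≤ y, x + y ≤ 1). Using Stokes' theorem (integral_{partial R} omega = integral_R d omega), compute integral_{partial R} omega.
integral_(partial R) omega = 1/3

Stokes: integral_partial_R omega = integral_R d omega with d omega = (∂Q/∂x - ∂P/∂y) dx ∧ dy.
  ∂Q/∂x = 2*x
  ∂P/∂y = 3*x + 6*y - 3
  integrand = ∂Q/∂x - ∂P/∂y = -x - 6*y + 3.
Integrating over R: integral_0^1 integral_0^{1-x} (-x - 6*y + 3) dy dx = 1/3.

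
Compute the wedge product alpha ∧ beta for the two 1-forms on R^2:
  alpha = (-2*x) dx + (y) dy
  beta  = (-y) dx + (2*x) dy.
alpha ∧ beta = (-4*x^2 + y^2) dx ∧ dy

Distribute the wedge, using dx_i ∧ dx_j = -dx_j ∧ dx_i and dx_i ∧ dx_i = 0. For each pair (i, j) with i < j, the coefficient of dx_i ∧ dx_j in alpha ∧ beta is (alpha_i * beta_j - alpha_j * beta_i). Collecting: alpha ∧ beta = (-4*x^2 + y^2) dx ∧ dy.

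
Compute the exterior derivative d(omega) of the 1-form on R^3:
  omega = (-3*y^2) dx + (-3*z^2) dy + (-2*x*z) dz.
d(omega) = (6*y) dx ∧ dy + (-2*z) dx ∧ dz + (6*z) dy ∧ dz

For a 1-form omega = sum_i f_i dx_i, the exterior derivative is
  d(omega) = sum_{i < j} (∂f_j/∂x_i - ∂f_i/∂x_j) dx_i ∧ dx_j.
  coefficient of dx ∧ dy: ∂f_2/∂x - ∂f_1/∂y = ∂(-3*z^2)/∂x - ∂(-3*y^2)/∂y = 6*y
  coefficient of dx ∧ dz: ∂f_3/∂x - ∂f_1/∂z = ∂(-2*x*z)/∂x - ∂(-3*y^2)/∂z = -2*z
  coefficient of dy ∧ dz: ∂f_3/∂y - ∂f_2/∂z = ∂(-2*x*z)/∂y - ∂(-3*z^2)/∂z = 6*z
Assembling: d(omega) = (6*y) dx ∧ dy + (-2*z) dx ∧ dz + (6*z) dy ∧ dz.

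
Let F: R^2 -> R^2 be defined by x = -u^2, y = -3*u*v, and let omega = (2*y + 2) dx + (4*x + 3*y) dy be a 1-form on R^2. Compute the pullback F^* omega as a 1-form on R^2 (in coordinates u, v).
F^* omega = (u*(24*u*v + 27*v^2 - 4)) du + (u^2*(12*u + 27*v)) dv

Using F^*(f dg) = (f ∘ F) d(g ∘ F), substitute each coordinate x_i by F_i(u, v) in f_i, and replace dx_i by d F_i = (∂F_i/∂u) du + (∂F_i/∂v) dv.
  For the x component: f_1(F) = -6*u*v + 2; d F_1 = (-2*u) du + (0) dv
  For the y component: f_2(F) = u*(-4*u - 9*v); d F_2 = (-3*v) du + (-3*u) dv
Combining and collecting du, dv coefficients:
  coeff of du: u*(24*u*v + 27*v^2 - 4)
  coeff of dv: u^2*(12*u + 27*v)
F^* omega = (u*(24*u*v + 27*v^2 - 4)) du + (u^2*(12*u + 27*v)) dv.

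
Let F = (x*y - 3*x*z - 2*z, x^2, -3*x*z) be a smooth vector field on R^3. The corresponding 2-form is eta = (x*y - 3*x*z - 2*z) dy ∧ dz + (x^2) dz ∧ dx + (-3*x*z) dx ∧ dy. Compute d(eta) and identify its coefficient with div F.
d(eta) = (-3*x + y - 3*z) dx ∧ dy ∧ dz; div F = -3*x + y - 3*z

For a 2-form in R^3 of the form above, applying d gives a 3-form with coefficient ∂P/∂x + ∂Q/∂y + ∂R/∂z:
  ∂P/∂x = y - 3*z
  ∂Q/∂y = 0
  ∂R/∂z = -3*x
Sum = -3*x + y - 3*z, which is exactly div F.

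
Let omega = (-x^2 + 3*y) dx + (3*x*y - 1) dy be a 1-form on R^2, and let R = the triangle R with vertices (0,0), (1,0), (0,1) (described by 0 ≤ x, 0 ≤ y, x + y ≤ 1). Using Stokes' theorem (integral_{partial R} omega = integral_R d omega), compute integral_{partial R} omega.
integral_(partial R) omega = -1

Stokes: integral_partial_R omega = integral_R d omega with d omega = (∂Q/∂x - ∂P/∂y) dx ∧ dy.
  ∂Q/∂x = 3*y
  ∂P/∂y = 3
  integrand = ∂Q/∂x - ∂P/∂y = 3*y - 3.
Integrating over R: integral_0^1 integral_0^{1-x} (3*y - 3) dy dx = -1.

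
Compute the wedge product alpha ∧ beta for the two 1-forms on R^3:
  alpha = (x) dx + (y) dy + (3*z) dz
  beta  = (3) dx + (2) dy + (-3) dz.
alpha ∧ beta = (2*x - 3*y) dx ∧ dy + (-3*x - 9*z) dx ∧ dz + (-3*y - 6*z) dy ∧ dz

Distribute the wedge, using dx_i ∧ dx_j = -dx_j ∧ dx_i and dx_i ∧ dx_i = 0. For each pair (i, j) with i < j, the coefficient of dx_i ∧ dx_j in alpha ∧ beta is (alpha_i * beta_j - alpha_j * beta_i). Collecting: alpha ∧ beta = (2*x - 3*y) dx ∧ dy + (-3*x - 9*z) dx ∧ dz + (-3*y - 6*z) dy ∧ dz.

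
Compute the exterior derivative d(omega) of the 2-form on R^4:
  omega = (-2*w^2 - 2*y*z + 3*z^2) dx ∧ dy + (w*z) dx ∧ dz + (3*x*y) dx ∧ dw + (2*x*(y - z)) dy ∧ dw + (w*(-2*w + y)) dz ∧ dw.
d(omega) = (-2*y + 6*z) dx ∧ dy ∧ dz + (-4*w - 3*x + 2*y - 2*z) dx ∧ dy ∧ dw + (z) dx ∧ dz ∧ dw + (w + 2*x) dy ∧ dz ∧ dw

For a 2-form omega = sum_{i<j} g_{ij} dx_i ∧ dx_j, the exterior derivative is
  d(omega) = sum_{i<j} d(g_{ij}) ∧ dx_i ∧ dx_j = sum_{i<j, k} (∂g_{ij}/∂x_k) dx_k ∧ dx_i ∧ dx_j.
Expand each term, using dx_k ∧ dx_i ∧ dx_j = sgn(permutation) dx_{(a)} ∧ dx_{(b)} ∧ dx_{(c)} with (a < b < c) sorted:
  d(-2*w^2 - 2*y*z + 3*z^2) includes (∂/∂z)(-2*w^2 - 2*y*z + 3*z^2) dz = (-2*y + 6*z) dz, which multiplied by dx ∧ dy gives (-2*y + 6*z) dx ∧ dy ∧ dz
  d(-2*w^2 - 2*y*z + 3*z^2) includes (∂/∂w)(-2*w^2 - 2*y*z + 3*z^2) dw = (-4*w) dw, which multiplied by dx ∧ dy gives (-4*w) dx ∧ dy ∧ dw
  d(w*z) includes (∂/∂w)(w*z) dw = (z) dw, which multiplied by dx ∧ dz gives (z) dx ∧ dz ∧ dw
  d(3*x*y) includes (∂/∂y)(3*x*y) dy = (3*x) dy, which multiplied by dx ∧ dw gives (-3*x) dx ∧ dy ∧ dw
  d(2*x*(y - z)) includes (∂/∂x)(2*x*(y - z)) dx = (2*y - 2*z) dx, which multiplied by dy ∧ dw gives (2*y - 2*z) dx ∧ dy ∧ dw
  d(2*x*(y - z)) includes (∂/∂z)(2*x*(y - z)) dz = (-2*x) dz, which multiplied by dy ∧ dw gives (2*x) dy ∧ dz ∧ dw
  d(w*(-2*w + y)) includes (∂/∂y)(w*(-2*w + y)) dy = (w) dy, which multiplied by dz ∧ dw gives (w) dy ∧ dz ∧ dw
Collecting like 3-forms: d(omega) = (-2*y + 6*z) dx ∧ dy ∧ dz + (-4*w - 3*x + 2*y - 2*z) dx ∧ dy ∧ dw + (z) dx ∧ dz ∧ dw + (w + 2*x) dy ∧ dz ∧ dw.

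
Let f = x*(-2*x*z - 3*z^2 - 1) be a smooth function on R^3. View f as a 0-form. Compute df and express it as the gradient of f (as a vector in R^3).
df = (-4*x*z - 3*z^2 - 1) dx + (0) dy + (2*x*(-x - 3*z)) dz; grad f = (-4*x*z - 3*z^2 - 1, 0, 2*x*(-x - 3*z))

For a 0-form f, d f = (∂f/∂x) dx + (∂f/∂y) dy + (∂f/∂z) dz. The components of the vector representation are exactly the entries of grad f in Cartesian coordinates:
  ∂f/∂x = -4*x*z - 3*z^2 - 1
  ∂f/∂y = 0
  ∂f/∂z = 2*x*(-x - 3*z).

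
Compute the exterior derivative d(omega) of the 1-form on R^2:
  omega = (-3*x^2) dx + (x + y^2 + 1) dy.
d(omega) = (1) dx ∧ dy

For a 1-form omega = sum_i f_i dx_i, the exterior derivative is
  d(omega) = sum_{i < j} (∂f_j/∂x_i - ∂f_i/∂x_j) dx_i ∧ dx_j.
  coefficient of dx ∧ dy: ∂f_2/∂x - ∂f_1/∂y = ∂(x + y^2 + 1)/∂x - ∂(-3*x^2)/∂y = 1
Assembling: d(omega) = (1) dx ∧ dy.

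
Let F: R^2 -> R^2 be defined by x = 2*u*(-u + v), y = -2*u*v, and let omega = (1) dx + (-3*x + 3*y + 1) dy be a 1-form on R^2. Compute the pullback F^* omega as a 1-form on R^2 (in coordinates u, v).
F^* omega = (4*u*(-3*u*v + 6*v^2 - 1)) du + (12*u^2*(-u + 2*v)) dv

Using F^*(f dg) = (f ∘ F) d(g ∘ F), substitute each coordinate x_i by F_i(u, v) in f_i, and replace dx_i by d F_i = (∂F_i/∂u) du + (∂F_i/∂v) dv.
  For the x component: f_1(F) = 1; d F_1 = (-4*u + 2*v) du + (2*u) dv
  For the y component: f_2(F) = 6*u^2 - 12*u*v + 1; d F_2 = (-2*v) du + (-2*u) dv
Combining and collecting du, dv coefficients:
  coeff of du: 4*u*(-3*u*v + 6*v^2 - 1)
  coeff of dv: 12*u^2*(-u + 2*v)
F^* omega = (4*u*(-3*u*v + 6*v^2 - 1)) du + (12*u^2*(-u + 2*v)) dv.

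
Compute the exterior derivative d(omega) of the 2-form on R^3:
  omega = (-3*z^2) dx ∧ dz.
d(omega) = 0

For a 2-form omega = sum_{i<j} g_{ij} dx_i ∧ dx_j, the exterior derivative is
  d(omega) = sum_{i<j} d(g_{ij}) ∧ dx_i ∧ dx_j = sum_{i<j, k} (∂g_{ij}/∂x_k) dx_k ∧ dx_i ∧ dx_j.
Expand each term, using dx_k ∧ dx_i ∧ dx_j = sgn(permutation) dx_{(a)} ∧ dx_{(b)} ∧ dx_{(c)} with (a < b < c) sorted:

Collecting like 3-forms: d(omega) = 0.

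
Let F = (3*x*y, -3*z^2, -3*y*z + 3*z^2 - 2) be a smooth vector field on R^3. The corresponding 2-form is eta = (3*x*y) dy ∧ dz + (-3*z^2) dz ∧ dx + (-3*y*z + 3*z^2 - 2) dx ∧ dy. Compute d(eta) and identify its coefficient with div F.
d(eta) = (6*z) dx ∧ dy ∧ dz; div F = 6*z

For a 2-form in R^3 of the form above, applying d gives a 3-form with coefficient ∂P/∂x + ∂Q/∂y + ∂R/∂z:
  ∂P/∂x = 3*y
  ∂Q/∂y = 0
  ∂R/∂z = -3*y + 6*z
Sum = 6*z, which is exactly div F.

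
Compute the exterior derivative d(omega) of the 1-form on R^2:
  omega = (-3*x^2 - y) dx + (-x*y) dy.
d(omega) = (1 - y) dx ∧ dy

For a 1-form omega = sum_i f_i dx_i, the exterior derivative is
  d(omega) = sum_{i < j} (∂f_j/∂x_i - ∂f_i/∂x_j) dx_i ∧ dx_j.
  coefficient of dx ∧ dy: ∂f_2/∂x - ∂f_1/∂y = ∂(-x*y)/∂x - ∂(-3*x^2 - y)/∂y = 1 - y
Assembling: d(omega) = (1 - y) dx ∧ dy.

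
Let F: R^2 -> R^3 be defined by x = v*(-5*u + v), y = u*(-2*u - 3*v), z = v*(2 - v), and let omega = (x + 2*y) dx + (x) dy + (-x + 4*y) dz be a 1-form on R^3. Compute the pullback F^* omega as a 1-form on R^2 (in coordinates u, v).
F^* omega = (2*v*(20*u^2 + 33*u*v - 4*v^2)) du + (20*u^3 + 78*u^2*v - 16*u^2 - 16*u*v^2 - 14*u*v + 4*v^3 - 2*v^2) dv

Using F^*(f dg) = (f ∘ F) d(g ∘ F), substitute each coordinate x_i by F_i(u, v) in f_i, and replace dx_i by d F_i = (∂F_i/∂u) du + (∂F_i/∂v) dv.
  For the x component: f_1(F) = -4*u^2 - 11*u*v + v^2; d F_1 = (-5*v) du + (-5*u + 2*v) dv
  For the y component: f_2(F) = v*(-5*u + v); d F_2 = (-4*u - 3*v) du + (-3*u) dv
  For the z component: f_3(F) = -8*u^2 - 7*u*v - v^2; d F_3 = (0) du + (2 - 2*v) dv
Combining and collecting du, dv coefficients:
  coeff of du: 2*v*(20*u^2 + 33*u*v - 4*v^2)
  coeff of dv: 20*u^3 + 78*u^2*v - 16*u^2 - 16*u*v^2 - 14*u*v + 4*v^3 - 2*v^2
F^* omega = (2*v*(20*u^2 + 33*u*v - 4*v^2)) du + (20*u^3 + 78*u^2*v - 16*u^2 - 16*u*v^2 - 14*u*v + 4*v^3 - 2*v^2) dv.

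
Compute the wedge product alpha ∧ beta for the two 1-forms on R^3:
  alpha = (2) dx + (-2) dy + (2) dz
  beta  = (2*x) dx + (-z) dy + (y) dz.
alpha ∧ beta = (4*x - 2*z) dx ∧ dy + (-4*x + 2*y) dx ∧ dz + (-2*y + 2*z) dy ∧ dz

Distribute the wedge, using dx_i ∧ dx_j = -dx_j ∧ dx_i and dx_i ∧ dx_i = 0. For each pair (i, j) with i < j, the coefficient of dx_i ∧ dx_j in alpha ∧ beta is (alpha_i * beta_j - alpha_j * beta_i). Collecting: alpha ∧ beta = (4*x - 2*z) dx ∧ dy + (-4*x + 2*y) dx ∧ dz + (-2*y + 2*z) dy ∧ dz.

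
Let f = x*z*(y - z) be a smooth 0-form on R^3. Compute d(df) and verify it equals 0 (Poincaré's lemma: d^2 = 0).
d(df) = 0

Step 1: df = sum_i (∂f/∂x_i) dx_i = (z*(y - z)) dx + (x*z) dy + (x*(y - 2*z)) dz.
Step 2: Apply d again. Using the 1-form formula, the coefficient of dx ∧ dy in d(df) is ∂^2 f/∂x ∂y - ∂^2 f/∂y ∂x = (z) - (z) = 0 (equality of mixed partials for smooth f).
Similarly for dx ∧ dz and dy ∧ dz — all coefficients vanish. So d(df) = 0.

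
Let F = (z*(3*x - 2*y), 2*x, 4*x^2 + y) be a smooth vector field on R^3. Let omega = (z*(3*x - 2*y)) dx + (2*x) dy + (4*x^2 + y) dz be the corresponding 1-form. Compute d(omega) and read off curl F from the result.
d(omega) = (1) dy ∧ dz + (-5*x - 2*y) dz ∧ dx + (2*z + 2) dx ∧ dy; curl F = (1, -5*x - 2*y, 2*z + 2)

d omega = sum_{i<j} (∂f_j/∂x_i - ∂f_i/∂x_j) dx_i ∧ dx_j. Under the identification (dy ∧ dz, dz ∧ dx, dx ∧ dy) ↔ (e_x, e_y, e_z), the coefficients are exactly the components of curl F. Compute:
  ∂R/∂y - ∂Q/∂z = (1) - (0) = 1
  ∂P/∂z - ∂R/∂x = (3*x - 2*y) - (8*x) = -5*x - 2*y
  ∂Q/∂x - ∂P/∂y = (2) - (-2*z) = 2*z + 2.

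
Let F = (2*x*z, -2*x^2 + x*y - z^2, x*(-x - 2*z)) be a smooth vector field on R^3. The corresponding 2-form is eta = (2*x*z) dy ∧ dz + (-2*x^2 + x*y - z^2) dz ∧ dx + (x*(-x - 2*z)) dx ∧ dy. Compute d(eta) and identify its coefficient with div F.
d(eta) = (-x + 2*z) dx ∧ dy ∧ dz; div F = -x + 2*z

For a 2-form in R^3 of the form above, applying d gives a 3-form with coefficient ∂P/∂x + ∂Q/∂y + ∂R/∂z:
  ∂P/∂x = 2*z
  ∂Q/∂y = x
  ∂R/∂z = -2*x
Sum = -x + 2*z, which is exactly div F.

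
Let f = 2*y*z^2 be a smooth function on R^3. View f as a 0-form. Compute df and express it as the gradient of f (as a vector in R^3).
df = (0) dx + (2*z^2) dy + (4*y*z) dz; grad f = (0, 2*z^2, 4*y*z)

For a 0-form f, d f = (∂f/∂x) dx + (∂f/∂y) dy + (∂f/∂z) dz. The components of the vector representation are exactly the entries of grad f in Cartesian coordinates:
  ∂f/∂x = 0
  ∂f/∂y = 2*z^2
  ∂f/∂z = 4*y*z.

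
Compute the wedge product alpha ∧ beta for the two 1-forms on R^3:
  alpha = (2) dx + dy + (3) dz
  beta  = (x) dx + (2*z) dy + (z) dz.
alpha ∧ beta = (-x + 4*z) dx ∧ dy + (-3*x + 2*z) dx ∧ dz + (-5*z) dy ∧ dz

Distribute the wedge, using dx_i ∧ dx_j = -dx_j ∧ dx_i and dx_i ∧ dx_i = 0. For each pair (i, j) with i < j, the coefficient of dx_i ∧ dx_j in alpha ∧ beta is (alpha_i * beta_j - alpha_j * beta_i). Collecting: alpha ∧ beta = (-x + 4*z) dx ∧ dy + (-3*x + 2*z) dx ∧ dz + (-5*z) dy ∧ dz.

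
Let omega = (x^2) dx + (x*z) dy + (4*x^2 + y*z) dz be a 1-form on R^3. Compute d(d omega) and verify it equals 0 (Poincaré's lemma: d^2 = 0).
d(d omega) = 0

Step 1: d omega = sum_{i<j} (∂f_j/∂x_i - ∂f_i/∂x_j) dx_i ∧ dx_j:
  coeff of dx ∧ dy: z
  coeff of dx ∧ dz: 8*x
  coeff of dy ∧ dz: -x + z
Step 2: Apply d again to each 2-form coefficient. The only possible 3-form in R^3 is dx ∧ dy ∧ dz, with coefficient
  ∂(coeff of dy∧dz)/∂x - ∂(coeff of dx∧dz)/∂y + ∂(coeff of dx∧dy)/∂z
  = ∂/∂x (-x + z) - ∂/∂y (8*x) + ∂/∂z (z).
Each of these terms simplifies to sums of mixed partials that cancel in pairs. The result is 0 (by equality of mixed partials for smooth functions — Schwarz / Clairaut).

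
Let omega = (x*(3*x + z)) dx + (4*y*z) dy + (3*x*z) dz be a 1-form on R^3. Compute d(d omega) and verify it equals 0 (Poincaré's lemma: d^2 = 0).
d(d omega) = 0

Step 1: d omega = sum_{i<j} (∂f_j/∂x_i - ∂f_i/∂x_j) dx_i ∧ dx_j:
  coeff of dx ∧ dy: 0
  coeff of dx ∧ dz: -x + 3*z
  coeff of dy ∧ dz: -4*y
Step 2: Apply d again to each 2-form coefficient. The only possible 3-form in R^3 is dx ∧ dy ∧ dz, with coefficient
  ∂(coeff of dy∧dz)/∂x - ∂(coeff of dx∧dz)/∂y + ∂(coeff of dx∧dy)/∂z
  = ∂/∂x (-4*y) - ∂/∂y (-x + 3*z) + ∂/∂z (0).
Each of these terms simplifies to sums of mixed partials that cancel in pairs. The result is 0 (by equality of mixed partials for smooth functions — Schwarz / Clairaut).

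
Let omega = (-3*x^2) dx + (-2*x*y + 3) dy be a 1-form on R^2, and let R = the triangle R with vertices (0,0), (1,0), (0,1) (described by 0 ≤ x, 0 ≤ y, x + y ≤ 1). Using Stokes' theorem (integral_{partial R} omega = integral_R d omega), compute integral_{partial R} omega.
integral_(partial R) omega = -1/3

Stokes: integral_partial_R omega = integral_R d omega with d omega = (∂Q/∂x - ∂P/∂y) dx ∧ dy.
  ∂Q/∂x = -2*y
  ∂P/∂y = 0
  integrand = ∂Q/∂x - ∂P/∂y = -2*y.
Integrating over R: integral_0^1 integral_0^{1-x} (-2*y) dy dx = -1/3.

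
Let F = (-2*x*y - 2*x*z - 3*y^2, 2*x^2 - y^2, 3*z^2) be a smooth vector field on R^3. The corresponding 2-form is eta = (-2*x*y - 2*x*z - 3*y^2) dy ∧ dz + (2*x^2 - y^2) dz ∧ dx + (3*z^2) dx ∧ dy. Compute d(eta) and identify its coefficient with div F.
d(eta) = (-4*y + 4*z) dx ∧ dy ∧ dz; div F = -4*y + 4*z

For a 2-form in R^3 of the form above, applying d gives a 3-form with coefficient ∂P/∂x + ∂Q/∂y + ∂R/∂z:
  ∂P/∂x = -2*y - 2*z
  ∂Q/∂y = -2*y
  ∂R/∂z = 6*z
Sum = -4*y + 4*z, which is exactly div F.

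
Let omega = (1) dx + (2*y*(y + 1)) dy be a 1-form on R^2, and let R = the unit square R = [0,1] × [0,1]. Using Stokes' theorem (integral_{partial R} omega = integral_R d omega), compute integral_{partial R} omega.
integral_(partial R) omega = 0

Stokes: integral_partial_R omega = integral_R d omega with d omega = (∂Q/∂x - ∂P/∂y) dx ∧ dy.
  ∂Q/∂x = 0
  ∂P/∂y = 0
  integrand = ∂Q/∂x - ∂P/∂y = 0.
Integrating over R: integral_0^1 integral_0^1 (0) dx dy = 0.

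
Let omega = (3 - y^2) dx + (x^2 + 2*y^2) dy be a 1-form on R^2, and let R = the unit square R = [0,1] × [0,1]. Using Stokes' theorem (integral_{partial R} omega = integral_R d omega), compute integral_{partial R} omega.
integral_(partial R) omega = 2

Stokes: integral_partial_R omega = integral_R d omega with d omega = (∂Q/∂x - ∂P/∂y) dx ∧ dy.
  ∂Q/∂x = 2*x
  ∂P/∂y = -2*y
  integrand = ∂Q/∂x - ∂P/∂y = 2*x + 2*y.
Integrating over R: integral_0^1 integral_0^1 (2*x + 2*y) dx dy = 2.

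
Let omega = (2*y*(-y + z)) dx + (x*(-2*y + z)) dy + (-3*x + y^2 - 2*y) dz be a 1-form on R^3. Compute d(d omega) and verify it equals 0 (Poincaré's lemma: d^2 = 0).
d(d omega) = 0

Step 1: d omega = sum_{i<j} (∂f_j/∂x_i - ∂f_i/∂x_j) dx_i ∧ dx_j:
  coeff of dx ∧ dy: 2*y - z
  coeff of dx ∧ dz: -2*y - 3
  coeff of dy ∧ dz: -x + 2*y - 2
Step 2: Apply d again to each 2-form coefficient. The only possible 3-form in R^3 is dx ∧ dy ∧ dz, with coefficient
  ∂(coeff of dy∧dz)/∂x - ∂(coeff of dx∧dz)/∂y + ∂(coeff of dx∧dy)/∂z
  = ∂/∂x (-x + 2*y - 2) - ∂/∂y (-2*y - 3) + ∂/∂z (2*y - z).
Each of these terms simplifies to sums of mixed partials that cancel in pairs. The result is 0 (by equality of mixed partials for smooth functions — Schwarz / Clairaut).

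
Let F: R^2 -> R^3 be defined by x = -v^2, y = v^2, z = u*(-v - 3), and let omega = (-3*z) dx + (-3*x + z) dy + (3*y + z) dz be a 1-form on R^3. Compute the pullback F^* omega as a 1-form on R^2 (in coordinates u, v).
F^* omega = (u*v^2 + 6*u*v + 9*u - 3*v^3 - 9*v^2) du + (u^2*v + 3*u^2 - 11*u*v^2 - 24*u*v + 6*v^3) dv

Using F^*(f dg) = (f ∘ F) d(g ∘ F), substitute each coordinate x_i by F_i(u, v) in f_i, and replace dx_i by d F_i = (∂F_i/∂u) du + (∂F_i/∂v) dv.
  For the x component: f_1(F) = 3*u*(v + 3); d F_1 = (0) du + (-2*v) dv
  For the y component: f_2(F) = -u*v - 3*u + 3*v^2; d F_2 = (0) du + (2*v) dv
  For the z component: f_3(F) = -u*v - 3*u + 3*v^2; d F_3 = (-v - 3) du + (-u) dv
Combining and collecting du, dv coefficients:
  coeff of du: u*v^2 + 6*u*v + 9*u - 3*v^3 - 9*v^2
  coeff of dv: u^2*v + 3*u^2 - 11*u*v^2 - 24*u*v + 6*v^3
F^* omega = (u*v^2 + 6*u*v + 9*u - 3*v^3 - 9*v^2) du + (u^2*v + 3*u^2 - 11*u*v^2 - 24*u*v + 6*v^3) dv.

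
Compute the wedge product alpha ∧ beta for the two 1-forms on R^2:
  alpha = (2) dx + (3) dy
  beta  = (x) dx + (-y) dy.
alpha ∧ beta = (-3*x - 2*y) dx ∧ dy

Distribute the wedge, using dx_i ∧ dx_j = -dx_j ∧ dx_i and dx_i ∧ dx_i = 0. For each pair (i, j) with i < j, the coefficient of dx_i ∧ dx_j in alpha ∧ beta is (alpha_i * beta_j - alpha_j * beta_i). Collecting: alpha ∧ beta = (-3*x - 2*y) dx ∧ dy.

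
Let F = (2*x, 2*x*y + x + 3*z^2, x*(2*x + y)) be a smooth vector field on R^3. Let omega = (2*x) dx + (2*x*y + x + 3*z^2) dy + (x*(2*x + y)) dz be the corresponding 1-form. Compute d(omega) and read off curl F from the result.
d(omega) = (x - 6*z) dy ∧ dz + (-4*x - y) dz ∧ dx + (2*y + 1) dx ∧ dy; curl F = (x - 6*z, -4*x - y, 2*y + 1)

d omega = sum_{i<j} (∂f_j/∂x_i - ∂f_i/∂x_j) dx_i ∧ dx_j. Under the identification (dy ∧ dz, dz ∧ dx, dx ∧ dy) ↔ (e_x, e_y, e_z), the coefficients are exactly the components of curl F. Compute:
  ∂R/∂y - ∂Q/∂z = (x) - (6*z) = x - 6*z
  ∂P/∂z - ∂R/∂x = (0) - (4*x + y) = -4*x - y
  ∂Q/∂x - ∂P/∂y = (2*y + 1) - (0) = 2*y + 1.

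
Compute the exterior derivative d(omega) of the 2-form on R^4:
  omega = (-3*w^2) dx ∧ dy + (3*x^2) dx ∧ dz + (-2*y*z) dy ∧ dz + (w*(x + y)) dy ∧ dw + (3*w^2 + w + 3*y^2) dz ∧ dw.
d(omega) = (-5*w) dx ∧ dy ∧ dw + (6*y) dy ∧ dz ∧ dw

For a 2-form omega = sum_{i<j} g_{ij} dx_i ∧ dx_j, the exterior derivative is
  d(omega) = sum_{i<j} d(g_{ij}) ∧ dx_i ∧ dx_j = sum_{i<j, k} (∂g_{ij}/∂x_k) dx_k ∧ dx_i ∧ dx_j.
Expand each term, using dx_k ∧ dx_i ∧ dx_j = sgn(permutation) dx_{(a)} ∧ dx_{(b)} ∧ dx_{(c)} with (a < b < c) sorted:
  d(-3*w^2) includes (∂/∂w)(-3*w^2) dw = (-6*w) dw, which multiplied by dx ∧ dy gives (-6*w) dx ∧ dy ∧ dw
  d(w*(x + y)) includes (∂/∂x)(w*(x + y)) dx = (w) dx, which multiplied by dy ∧ dw gives (w) dx ∧ dy ∧ dw
  d(3*w^2 + w + 3*y^2) includes (∂/∂y)(3*w^2 + w + 3*y^2) dy = (6*y) dy, which multiplied by dz ∧ dw gives (6*y) dy ∧ dz ∧ dw
Collecting like 3-forms: d(omega) = (-5*w) dx ∧ dy ∧ dw + (6*y) dy ∧ dz ∧ dw.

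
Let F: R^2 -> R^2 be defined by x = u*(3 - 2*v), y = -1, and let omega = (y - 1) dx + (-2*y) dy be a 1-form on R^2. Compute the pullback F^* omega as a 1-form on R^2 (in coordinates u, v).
F^* omega = (4*v - 6) du + (4*u) dv

Using F^*(f dg) = (f ∘ F) d(g ∘ F), substitute each coordinate x_i by F_i(u, v) in f_i, and replace dx_i by d F_i = (∂F_i/∂u) du + (∂F_i/∂v) dv.
  For the x component: f_1(F) = -2; d F_1 = (3 - 2*v) du + (-2*u) dv
  For the y component: f_2(F) = 2; d F_2 = (0) du + (0) dv
Combining and collecting du, dv coefficients:
  coeff of du: 4*v - 6
  coeff of dv: 4*u
F^* omega = (4*v - 6) du + (4*u) dv.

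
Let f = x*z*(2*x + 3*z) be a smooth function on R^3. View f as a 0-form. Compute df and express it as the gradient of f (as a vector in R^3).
df = (z*(4*x + 3*z)) dx + (0) dy + (2*x*(x + 3*z)) dz; grad f = (z*(4*x + 3*z), 0, 2*x*(x + 3*z))

For a 0-form f, d f = (∂f/∂x) dx + (∂f/∂y) dy + (∂f/∂z) dz. The components of the vector representation are exactly the entries of grad f in Cartesian coordinates:
  ∂f/∂x = z*(4*x + 3*z)
  ∂f/∂y = 0
  ∂f/∂z = 2*x*(x + 3*z).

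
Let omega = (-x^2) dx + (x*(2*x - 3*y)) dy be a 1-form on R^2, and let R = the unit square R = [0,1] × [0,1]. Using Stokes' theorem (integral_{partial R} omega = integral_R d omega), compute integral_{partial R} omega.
integral_(partial R) omega = 1/2

Stokes: integral_partial_R omega = integral_R d omega with d omega = (∂Q/∂x - ∂P/∂y) dx ∧ dy.
  ∂Q/∂x = 4*x - 3*y
  ∂P/∂y = 0
  integrand = ∂Q/∂x - ∂P/∂y = 4*x - 3*y.
Integrating over R: integral_0^1 integral_0^1 (4*x - 3*y) dx dy = 1/2.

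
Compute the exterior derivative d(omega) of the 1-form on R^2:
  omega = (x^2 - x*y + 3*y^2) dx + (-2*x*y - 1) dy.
d(omega) = (x - 8*y) dx ∧ dy

For a 1-form omega = sum_i f_i dx_i, the exterior derivative is
  d(omega) = sum_{i < j} (∂f_j/∂x_i - ∂f_i/∂x_j) dx_i ∧ dx_j.
  coefficient of dx ∧ dy: ∂f_2/∂x - ∂f_1/∂y = ∂(-2*x*y - 1)/∂x - ∂(x^2 - x*y + 3*y^2)/∂y = x - 8*y
Assembling: d(omega) = (x - 8*y) dx ∧ dy.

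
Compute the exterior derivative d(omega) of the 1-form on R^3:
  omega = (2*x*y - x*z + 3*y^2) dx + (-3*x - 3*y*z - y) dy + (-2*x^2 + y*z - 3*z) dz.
d(omega) = (-2*x - 6*y - 3) dx ∧ dy + (-3*x) dx ∧ dz + (3*y + z) dy ∧ dz

For a 1-form omega = sum_i f_i dx_i, the exterior derivative is
  d(omega) = sum_{i < j} (∂f_j/∂x_i - ∂f_i/∂x_j) dx_i ∧ dx_j.
  coefficient of dx ∧ dy: ∂f_2/∂x - ∂f_1/∂y = ∂(-3*x - 3*y*z - y)/∂x - ∂(2*x*y - x*z + 3*y^2)/∂y = -2*x - 6*y - 3
  coefficient of dx ∧ dz: ∂f_3/∂x - ∂f_1/∂z = ∂(-2*x^2 + y*z - 3*z)/∂x - ∂(2*x*y - x*z + 3*y^2)/∂z = -3*x
  coefficient of dy ∧ dz: ∂f_3/∂y - ∂f_2/∂z = ∂(-2*x^2 + y*z - 3*z)/∂y - ∂(-3*x - 3*y*z - y)/∂z = 3*y + z
Assembling: d(omega) = (-2*x - 6*y - 3) dx ∧ dy + (-3*x) dx ∧ dz + (3*y + z) dy ∧ dz.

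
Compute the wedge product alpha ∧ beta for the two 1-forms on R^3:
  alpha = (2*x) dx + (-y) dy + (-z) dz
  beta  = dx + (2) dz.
alpha ∧ beta = (4*x + z) dx ∧ dz + (y) dx ∧ dy + (-2*y) dy ∧ dz

Distribute the wedge, using dx_i ∧ dx_j = -dx_j ∧ dx_i and dx_i ∧ dx_i = 0. For each pair (i, j) with i < j, the coefficient of dx_i ∧ dx_j in alpha ∧ beta is (alpha_i * beta_j - alpha_j * beta_i). Collecting: alpha ∧ beta = (4*x + z) dx ∧ dz + (y) dx ∧ dy + (-2*y) dy ∧ dz.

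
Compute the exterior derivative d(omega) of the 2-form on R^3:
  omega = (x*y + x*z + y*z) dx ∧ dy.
d(omega) = (x + y) dx ∧ dy ∧ dz

For a 2-form omega = sum_{i<j} g_{ij} dx_i ∧ dx_j, the exterior derivative is
  d(omega) = sum_{i<j} d(g_{ij}) ∧ dx_i ∧ dx_j = sum_{i<j, k} (∂g_{ij}/∂x_k) dx_k ∧ dx_i ∧ dx_j.
Expand each term, using dx_k ∧ dx_i ∧ dx_j = sgn(permutation) dx_{(a)} ∧ dx_{(b)} ∧ dx_{(c)} with (a < b < c) sorted:
  d(x*y + x*z + y*z) includes (∂/∂z)(x*y + x*z + y*z) dz = (x + y) dz, which multiplied by dx ∧ dy gives (x + y) dx ∧ dy ∧ dz
Collecting like 3-forms: d(omega) = (x + y) dx ∧ dy ∧ dz.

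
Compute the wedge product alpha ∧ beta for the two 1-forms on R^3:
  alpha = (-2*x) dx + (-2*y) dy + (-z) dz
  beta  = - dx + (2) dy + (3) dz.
alpha ∧ beta = (-4*x - 2*y) dx ∧ dy + (-6*x - z) dx ∧ dz + (-6*y + 2*z) dy ∧ dz

Distribute the wedge, using dx_i ∧ dx_j = -dx_j ∧ dx_i and dx_i ∧ dx_i = 0. For each pair (i, j) with i < j, the coefficient of dx_i ∧ dx_j in alpha ∧ beta is (alpha_i * beta_j - alpha_j * beta_i). Collecting: alpha ∧ beta = (-4*x - 2*y) dx ∧ dy + (-6*x - z) dx ∧ dz + (-6*y + 2*z) dy ∧ dz.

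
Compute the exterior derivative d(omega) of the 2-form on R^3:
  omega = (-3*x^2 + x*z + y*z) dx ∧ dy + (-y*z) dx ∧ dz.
d(omega) = (x + y + z) dx ∧ dy ∧ dz

For a 2-form omega = sum_{i<j} g_{ij} dx_i ∧ dx_j, the exterior derivative is
  d(omega) = sum_{i<j} d(g_{ij}) ∧ dx_i ∧ dx_j = sum_{i<j, k} (∂g_{ij}/∂x_k) dx_k ∧ dx_i ∧ dx_j.
Expand each term, using dx_k ∧ dx_i ∧ dx_j = sgn(permutation) dx_{(a)} ∧ dx_{(b)} ∧ dx_{(c)} with (a < b < c) sorted:
  d(-3*x^2 + x*z + y*z) includes (∂/∂z)(-3*x^2 + x*z + y*z) dz = (x + y) dz, which multiplied by dx ∧ dy gives (x + y) dx ∧ dy ∧ dz
  d(-y*z) includes (∂/∂y)(-y*z) dy = (-z) dy, which multiplied by dx ∧ dz gives (z) dx ∧ dy ∧ dz
Collecting like 3-forms: d(omega) = (x + y + z) dx ∧ dy ∧ dz.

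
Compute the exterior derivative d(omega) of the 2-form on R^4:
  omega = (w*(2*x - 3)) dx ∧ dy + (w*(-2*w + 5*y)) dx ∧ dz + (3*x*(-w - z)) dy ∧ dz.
d(omega) = (2*x - 3) dx ∧ dy ∧ dw + (-8*w - 3*z) dx ∧ dy ∧ dz + (-4*w + 5*y) dx ∧ dz ∧ dw + (-3*x) dy ∧ dz ∧ dw

For a 2-form omega = sum_{i<j} g_{ij} dx_i ∧ dx_j, the exterior derivative is
  d(omega) = sum_{i<j} d(g_{ij}) ∧ dx_i ∧ dx_j = sum_{i<j, k} (∂g_{ij}/∂x_k) dx_k ∧ dx_i ∧ dx_j.
Expand each term, using dx_k ∧ dx_i ∧ dx_j = sgn(permutation) dx_{(a)} ∧ dx_{(b)} ∧ dx_{(c)} with (a < b < c) sorted:
  d(w*(2*x - 3)) includes (∂/∂w)(w*(2*x - 3)) dw = (2*x - 3) dw, which multiplied by dx ∧ dy gives (2*x - 3) dx ∧ dy ∧ dw
  d(w*(-2*w + 5*y)) includes (∂/∂y)(w*(-2*w + 5*y)) dy = (5*w) dy, which multiplied by dx ∧ dz gives (-5*w) dx ∧ dy ∧ dz
  d(w*(-2*w + 5*y)) includes (∂/∂w)(w*(-2*w + 5*y)) dw = (-4*w + 5*y) dw, which multiplied by dx ∧ dz gives (-4*w + 5*y) dx ∧ dz ∧ dw
  d(3*x*(-w - z)) includes (∂/∂x)(3*x*(-w - z)) dx = (-3*w - 3*z) dx, which multiplied by dy ∧ dz gives (-3*w - 3*z) dx ∧ dy ∧ dz
  d(3*x*(-w - z)) includes (∂/∂w)(3*x*(-w - z)) dw = (-3*x) dw, which multiplied by dy ∧ dz gives (-3*x) dy ∧ dz ∧ dw
Collecting like 3-forms: d(omega) = (2*x - 3) dx ∧ dy ∧ dw + (-8*w - 3*z) dx ∧ dy ∧ dz + (-4*w + 5*y) dx ∧ dz ∧ dw + (-3*x) dy ∧ dz ∧ dw.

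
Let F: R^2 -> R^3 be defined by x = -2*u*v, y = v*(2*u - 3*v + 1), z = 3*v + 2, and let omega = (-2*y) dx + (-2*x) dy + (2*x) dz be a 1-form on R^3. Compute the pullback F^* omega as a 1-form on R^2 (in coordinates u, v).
F^* omega = (v^2*(16*u - 12*v + 4)) du + (4*u*v*(4*u - 9*v - 1)) dv

Using F^*(f dg) = (f ∘ F) d(g ∘ F), substitute each coordinate x_i by F_i(u, v) in f_i, and replace dx_i by d F_i = (∂F_i/∂u) du + (∂F_i/∂v) dv.
  For the x component: f_1(F) = 2*v*(-2*u + 3*v - 1); d F_1 = (-2*v) du + (-2*u) dv
  For the y component: f_2(F) = 4*u*v; d F_2 = (2*v) du + (2*u - 6*v + 1) dv
  For the z component: f_3(F) = -4*u*v; d F_3 = (0) du + (3) dv
Combining and collecting du, dv coefficients:
  coeff of du: v^2*(16*u - 12*v + 4)
  coeff of dv: 4*u*v*(4*u - 9*v - 1)
F^* omega = (v^2*(16*u - 12*v + 4)) du + (4*u*v*(4*u - 9*v - 1)) dv.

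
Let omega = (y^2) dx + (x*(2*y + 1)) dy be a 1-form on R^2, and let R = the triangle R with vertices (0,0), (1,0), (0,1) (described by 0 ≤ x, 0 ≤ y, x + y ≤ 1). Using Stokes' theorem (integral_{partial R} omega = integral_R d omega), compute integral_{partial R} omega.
integral_(partial R) omega = 1/2

Stokes: integral_partial_R omega = integral_R d omega with d omega = (∂Q/∂x - ∂P/∂y) dx ∧ dy.
  ∂Q/∂x = 2*y + 1
  ∂P/∂y = 2*y
  integrand = ∂Q/∂x - ∂P/∂y = 1.
Integrating over R: integral_0^1 integral_0^{1-x} (1) dy dx = 1/2.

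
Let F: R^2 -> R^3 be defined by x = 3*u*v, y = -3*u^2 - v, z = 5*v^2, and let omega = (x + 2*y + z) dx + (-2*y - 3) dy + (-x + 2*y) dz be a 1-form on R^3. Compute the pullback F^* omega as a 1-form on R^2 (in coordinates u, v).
F^* omega = (-36*u^3 - 18*u^2*v + 9*u*v^2 - 12*u*v + 18*u + 15*v^3 - 6*v^2) du + (-18*u^3 - 51*u^2*v - 6*u^2 - 15*u*v^2 - 6*u*v - 20*v^2 - 2*v + 3) dv

Using F^*(f dg) = (f ∘ F) d(g ∘ F), substitute each coordinate x_i by F_i(u, v) in f_i, and replace dx_i by d F_i = (∂F_i/∂u) du + (∂F_i/∂v) dv.
  For the x component: f_1(F) = -6*u^2 + 3*u*v + 5*v^2 - 2*v; d F_1 = (3*v) du + (3*u) dv
  For the y component: f_2(F) = 6*u^2 + 2*v - 3; d F_2 = (-6*u) du + (-1) dv
  For the z component: f_3(F) = -6*u^2 - 3*u*v - 2*v; d F_3 = (0) du + (10*v) dv
Combining and collecting du, dv coefficients:
  coeff of du: -36*u^3 - 18*u^2*v + 9*u*v^2 - 12*u*v + 18*u + 15*v^3 - 6*v^2
  coeff of dv: -18*u^3 - 51*u^2*v - 6*u^2 - 15*u*v^2 - 6*u*v - 20*v^2 - 2*v + 3
F^* omega = (-36*u^3 - 18*u^2*v + 9*u*v^2 - 12*u*v + 18*u + 15*v^3 - 6*v^2) du + (-18*u^3 - 51*u^2*v - 6*u^2 - 15*u*v^2 - 6*u*v - 20*v^2 - 2*v + 3) dv.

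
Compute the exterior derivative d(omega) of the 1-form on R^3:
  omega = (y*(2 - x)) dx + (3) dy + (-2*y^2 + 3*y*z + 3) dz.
d(omega) = (x - 2) dx ∧ dy + (-4*y + 3*z) dy ∧ dz

For a 1-form omega = sum_i f_i dx_i, the exterior derivative is
  d(omega) = sum_{i < j} (∂f_j/∂x_i - ∂f_i/∂x_j) dx_i ∧ dx_j.
  coefficient of dx ∧ dy: ∂f_2/∂x - ∂f_1/∂y = ∂(3)/∂x - ∂(y*(2 - x))/∂y = x - 2
  coefficient of dy ∧ dz: ∂f_3/∂y - ∂f_2/∂z = ∂(-2*y^2 + 3*y*z + 3)/∂y - ∂(3)/∂z = -4*y + 3*z
Assembling: d(omega) = (x - 2) dx ∧ dy + (-4*y + 3*z) dy ∧ dz.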